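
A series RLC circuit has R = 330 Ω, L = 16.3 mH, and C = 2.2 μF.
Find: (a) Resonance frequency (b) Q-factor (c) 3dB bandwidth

Step 1 — Resonance: ω₀ = 1/√(LC) = 1/√(0.0163·2.2e-06) = 5281 rad/s.
Step 2 — f₀ = ω₀/(2π) = 840.5 Hz.
Step 3 — Series Q: Q = ω₀L/R = 5281·0.0163/330 = 0.2608.
Step 4 — Bandwidth: Δω = ω₀/Q = 2.025e+04 rad/s; BW = Δω/(2π) = 3222 Hz.

(a) f₀ = 840.5 Hz  (b) Q = 0.2608  (c) BW = 3222 Hz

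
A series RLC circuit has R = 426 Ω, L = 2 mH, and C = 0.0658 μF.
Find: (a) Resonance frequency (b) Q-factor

Step 1 — Resonance condition Im(Z)=0 gives ω₀ = 1/√(LC).
Step 2 — ω₀ = 1/√(0.002·6.58e-08) = 8.717e+04 rad/s.
Step 3 — f₀ = ω₀/(2π) = 1.387e+04 Hz.
Step 4 — Series Q: Q = ω₀L/R = 8.717e+04·0.002/426 = 0.4093.

(a) f₀ = 1.387e+04 Hz  (b) Q = 0.4093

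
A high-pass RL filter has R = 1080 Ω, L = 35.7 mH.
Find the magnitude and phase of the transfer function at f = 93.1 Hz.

Step 1 — Angular frequency: ω = 2π·93.1 = 585 rad/s.
Step 2 — Transfer function: H(jω) = jωL/(R + jωL).
Step 3 — Numerator jωL = j·20.88; denominator R + jωL = 1080 + j20.88.
Step 4 — H = 0.0003738 + j0.01933.
Step 5 — Magnitude: |H| = 0.01933 (-34.3 dB); phase: φ = 88.9°.

|H| = 0.01933 (-34.3 dB), φ = 88.9°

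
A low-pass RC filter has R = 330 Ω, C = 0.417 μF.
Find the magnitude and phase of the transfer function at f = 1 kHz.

Step 1 — Angular frequency: ω = 2π·1000 = 6283 rad/s.
Step 2 — Transfer function: H(jω) = 1/(1 + jωRC).
Step 3 — Denominator: 1 + jωRC = 1 + j·6283·330·4.17e-07 = 1 + j0.8646.
Step 4 — H = 0.5722 - j0.4948.
Step 5 — Magnitude: |H| = 0.7565 (-2.4 dB); phase: φ = -40.8°.

|H| = 0.7565 (-2.4 dB), φ = -40.8°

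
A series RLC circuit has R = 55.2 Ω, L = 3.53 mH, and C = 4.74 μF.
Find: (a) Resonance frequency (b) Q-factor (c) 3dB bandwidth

Step 1 — Resonance condition Im(Z)=0 gives ω₀ = 1/√(LC).
Step 2 — ω₀ = 1/√(0.00353·4.74e-06) = 7731 rad/s.
Step 3 — f₀ = ω₀/(2π) = 1230 Hz.
Step 4 — Series Q: Q = ω₀L/R = 7731·0.00353/55.2 = 0.4944.
Step 5 — 3dB bandwidth: Δω = ω₀/Q = 1.564e+04 rad/s; BW = Δω/(2π) = 2489 Hz.

(a) f₀ = 1230 Hz  (b) Q = 0.4944  (c) BW = 2489 Hz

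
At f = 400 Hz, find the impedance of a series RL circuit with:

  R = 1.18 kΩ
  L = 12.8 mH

Step 1 — Angular frequency: ω = 2π·f = 2π·400 = 2513 rad/s.
Step 2 — Component impedances:
  R: Z = R = 1180 Ω
  L: Z = jωL = j·2513·0.0128 = 0 + j32.17 Ω
Step 3 — Series combination: Z_total = R + L = 1180 + j32.17 Ω = 1180∠1.6° Ω.

Z = 1180 + j32.17 Ω = 1180∠1.6° Ω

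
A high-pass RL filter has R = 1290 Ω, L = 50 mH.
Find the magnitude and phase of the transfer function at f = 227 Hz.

Step 1 — Angular frequency: ω = 2π·227 = 1426 rad/s.
Step 2 — Transfer function: H(jω) = jωL/(R + jωL).
Step 3 — Numerator jωL = j·71.31; denominator R + jωL = 1290 + j71.31.
Step 4 — H = 0.003047 + j0.05511.
Step 5 — Magnitude: |H| = 0.0552 (-25.2 dB); phase: φ = 86.8°.

|H| = 0.0552 (-25.2 dB), φ = 86.8°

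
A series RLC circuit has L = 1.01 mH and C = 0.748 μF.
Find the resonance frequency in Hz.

Step 1 — Resonance condition Im(Z)=0 gives ω₀ = 1/√(LC).
Step 2 — ω₀ = 1/√(0.00101·7.48e-07) = 3.638e+04 rad/s.
Step 3 — f₀ = ω₀/(2π) = 5790 Hz.

f₀ = 5790 Hz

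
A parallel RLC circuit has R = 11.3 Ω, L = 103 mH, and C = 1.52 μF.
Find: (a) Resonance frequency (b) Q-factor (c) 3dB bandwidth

Step 1 — Resonance: ω₀ = 1/√(LC) = 1/√(0.103·1.52e-06) = 2527 rad/s.
Step 2 — f₀ = ω₀/(2π) = 402.2 Hz.
Step 3 — Parallel Q: Q = R/(ω₀L) = 11.3/(2527·0.103) = 0.04341.
Step 4 — Bandwidth: Δω = ω₀/Q = 5.822e+04 rad/s; BW = Δω/(2π) = 9266 Hz.

(a) f₀ = 402.2 Hz  (b) Q = 0.04341  (c) BW = 9266 Hz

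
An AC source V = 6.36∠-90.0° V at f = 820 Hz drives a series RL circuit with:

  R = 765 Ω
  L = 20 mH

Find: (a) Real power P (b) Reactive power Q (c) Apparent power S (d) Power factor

Step 1 — Angular frequency: ω = 2π·f = 2π·820 = 5152 rad/s.
Step 2 — Component impedances:
  R: Z = R = 765 Ω
  L: Z = jωL = j·5152·0.02 = 0 + j103 Ω
Step 3 — Series combination: Z_total = R + L = 765 + j103 Ω = 771.9∠7.7° Ω.
Step 4 — Source phasor: V = 6.36∠-90.0° V = 0 - j6.36 V.
Step 5 — Current: I = V / Z = -0.0011 - j0.008166 A = 0.008239∠-97.7° A.
Step 6 — Complex power: S = V·I* = 0.05193 + j0.006995 VA.
Step 7 — Real power: P = Re(S) = 0.05193 W.
Step 8 — Reactive power: Q = Im(S) = 0.006995 VAR.
Step 9 — Apparent power: |S| = 0.0524 VA.
Step 10 — Power factor: PF = P/|S| = 0.991 (lagging).

(a) P = 0.05193 W  (b) Q = 0.006995 VAR  (c) S = 0.0524 VA  (d) PF = 0.991 (lagging)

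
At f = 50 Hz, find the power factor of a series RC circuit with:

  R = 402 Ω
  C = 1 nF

Step 1 — Angular frequency: ω = 2π·f = 2π·50 = 314.2 rad/s.
Step 2 — Component impedances:
  R: Z = R = 402 Ω
  C: Z = 1/(jωC) = -j/(ω·C) = 0 - j3.183e+06 Ω
Step 3 — Series combination: Z_total = R + C = 402 - j3.183e+06 Ω = 3.183e+06∠-90.0° Ω.
Step 4 — Power factor: PF = cos(φ) = Re(Z)/|Z| = 402/3.183e+06 = 0.0001263.
Step 5 — Type: Im(Z) = -3.183e+06 ⇒ leading (phase φ = -90.0°).

PF = 0.0001263 (leading, φ = -90.0°)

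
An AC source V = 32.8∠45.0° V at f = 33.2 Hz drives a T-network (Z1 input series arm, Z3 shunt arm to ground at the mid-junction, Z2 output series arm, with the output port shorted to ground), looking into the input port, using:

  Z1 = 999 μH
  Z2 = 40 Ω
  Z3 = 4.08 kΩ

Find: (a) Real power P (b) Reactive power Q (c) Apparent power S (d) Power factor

Step 1 — Angular frequency: ω = 2π·f = 2π·33.2 = 208.6 rad/s.
Step 2 — Component impedances:
  Z1: Z = jωL = j·208.6·0.000999 = 0 + j0.2084 Ω
  Z2: Z = R = 40 Ω
  Z3: Z = R = 4080 Ω
Step 3 — With the output port shorted to ground, the output series arm Z2 runs from the junction to ground; the shunt arm Z3 also runs from the junction to ground. They appear in parallel: Z3 || Z2 = 39.61 Ω.
Step 4 — Series with input arm Z1: Z_in = Z1 + (Z3 || Z2) = 39.61 + j0.2084 Ω = 39.61∠0.3° Ω.
Step 5 — Source phasor: V = 32.8∠45.0° V = 23.19 + j23.19 V.
Step 6 — Current: I = V / Z = 0.5886 + j0.5824 A = 0.828∠44.7° A.
Step 7 — Complex power: S = V·I* = 27.16 + j0.1429 VA.
Step 8 — Real power: P = Re(S) = 27.16 W.
Step 9 — Reactive power: Q = Im(S) = 0.1429 VAR.
Step 10 — Apparent power: |S| = 27.16 VA.
Step 11 — Power factor: PF = P/|S| = 1 (lagging).

(a) P = 27.16 W  (b) Q = 0.1429 VAR  (c) S = 27.16 VA  (d) PF = 1 (lagging)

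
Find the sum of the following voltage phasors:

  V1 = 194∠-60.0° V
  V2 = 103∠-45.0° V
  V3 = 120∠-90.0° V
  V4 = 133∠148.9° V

Step 1 — Convert each phasor to rectangular form:
  V1 = 194·(cos(-60.0°) + j·sin(-60.0°)) = 97 - j168 V
  V2 = 103·(cos(-45.0°) + j·sin(-45.0°)) = 72.83 - j72.83 V
  V3 = 120·(cos(-90.0°) + j·sin(-90.0°)) = 0 - j120 V
  V4 = 133·(cos(148.9°) + j·sin(148.9°)) = -113.9 + j68.7 V
Step 2 — Sum components: V_total = 55.95 - j292.1 V.
Step 3 — Convert to polar: |V_total| = 297.5 V, ∠V_total = -79.2°.

V_total = 297.5∠-79.2° V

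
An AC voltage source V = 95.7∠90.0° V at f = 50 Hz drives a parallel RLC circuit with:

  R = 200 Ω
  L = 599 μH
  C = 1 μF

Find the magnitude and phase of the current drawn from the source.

Step 1 — Angular frequency: ω = 2π·f = 2π·50 = 314.2 rad/s.
Step 2 — Component impedances:
  R: Z = R = 200 Ω
  L: Z = jωL = j·314.2·0.000599 = 0 + j0.1882 Ω
  C: Z = 1/(jωC) = -j/(ω·C) = 0 - j3183 Ω
Step 3 — Parallel combination: 1/Z_total = 1/R + 1/L + 1/C; Z_total = 0.0001771 + j0.1882 Ω = 0.1882∠89.9° Ω.
Step 4 — Source phasor: V = 95.7∠90.0° V = 0 + j95.7 V.
Step 5 — Ohm's law: I = V / Z_total = (0 + j95.7) / (0.0001771 + j0.1882) = 508.5 + j0.4785 A.
Step 6 — Convert to polar: |I| = 508.5 A, ∠I = 0.1°.

I = 508.5∠0.1° A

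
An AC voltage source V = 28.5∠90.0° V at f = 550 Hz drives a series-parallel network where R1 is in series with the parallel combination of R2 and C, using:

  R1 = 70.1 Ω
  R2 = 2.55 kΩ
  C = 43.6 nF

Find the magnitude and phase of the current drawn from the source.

Step 1 — Angular frequency: ω = 2π·f = 2π·550 = 3456 rad/s.
Step 2 — Component impedances:
  R1: Z = R = 70.1 Ω
  R2: Z = R = 2550 Ω
  C: Z = 1/(jωC) = -j/(ω·C) = 0 - j6637 Ω
Step 3 — Parallel branch: R2 || C = 1/(1/R2 + 1/C) = 2222 - j853.7 Ω.
Step 4 — Series with R1: Z_total = R1 + (R2 || C) = 2292 - j853.7 Ω = 2446∠-20.4° Ω.
Step 5 — Source phasor: V = 28.5∠90.0° V = 0 + j28.5 V.
Step 6 — Ohm's law: I = V / Z_total = (0 + j28.5) / (2292 - j853.7) = -0.004067 + j0.01092 A.
Step 7 — Convert to polar: |I| = 0.01165 A, ∠I = 110.4°.

I = 0.01165∠110.4° A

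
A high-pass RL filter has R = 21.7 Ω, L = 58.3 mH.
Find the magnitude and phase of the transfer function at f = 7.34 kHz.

Step 1 — Angular frequency: ω = 2π·7340 = 4.612e+04 rad/s.
Step 2 — Transfer function: H(jω) = jωL/(R + jωL).
Step 3 — Numerator jωL = j·2689; denominator R + jωL = 21.7 + j2689.
Step 4 — H = 0.9999 + j0.00807.
Step 5 — Magnitude: |H| = 1 (-0.0 dB); phase: φ = 0.5°.

|H| = 1 (-0.0 dB), φ = 0.5°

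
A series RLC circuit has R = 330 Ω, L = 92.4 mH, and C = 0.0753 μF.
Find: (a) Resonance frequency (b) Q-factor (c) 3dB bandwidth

Step 1 — Resonance condition Im(Z)=0 gives ω₀ = 1/√(LC).
Step 2 — ω₀ = 1/√(0.0924·7.53e-08) = 1.199e+04 rad/s.
Step 3 — f₀ = ω₀/(2π) = 1908 Hz.
Step 4 — Series Q: Q = ω₀L/R = 1.199e+04·0.0924/330 = 3.357.
Step 5 — 3dB bandwidth: Δω = ω₀/Q = 3571 rad/s; BW = Δω/(2π) = 568.4 Hz.

(a) f₀ = 1908 Hz  (b) Q = 3.357  (c) BW = 568.4 Hz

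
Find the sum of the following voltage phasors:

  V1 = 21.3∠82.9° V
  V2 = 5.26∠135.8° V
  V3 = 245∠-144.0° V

Step 1 — Convert each phasor to rectangular form:
  V1 = 21.3·(cos(82.9°) + j·sin(82.9°)) = 2.633 + j21.14 V
  V2 = 5.26·(cos(135.8°) + j·sin(135.8°)) = -3.771 + j3.667 V
  V3 = 245·(cos(-144.0°) + j·sin(-144.0°)) = -198.2 - j144 V
Step 2 — Sum components: V_total = -199.3 - j119.2 V.
Step 3 — Convert to polar: |V_total| = 232.3 V, ∠V_total = -149.1°.

V_total = 232.3∠-149.1° V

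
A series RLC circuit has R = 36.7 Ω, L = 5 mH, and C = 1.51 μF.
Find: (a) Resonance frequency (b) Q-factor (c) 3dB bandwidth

Step 1 — Resonance: ω₀ = 1/√(LC) = 1/√(0.005·1.51e-06) = 1.151e+04 rad/s.
Step 2 — f₀ = ω₀/(2π) = 1832 Hz.
Step 3 — Series Q: Q = ω₀L/R = 1.151e+04·0.005/36.7 = 1.568.
Step 4 — Bandwidth: Δω = ω₀/Q = 7340 rad/s; BW = Δω/(2π) = 1168 Hz.

(a) f₀ = 1832 Hz  (b) Q = 1.568  (c) BW = 1168 Hz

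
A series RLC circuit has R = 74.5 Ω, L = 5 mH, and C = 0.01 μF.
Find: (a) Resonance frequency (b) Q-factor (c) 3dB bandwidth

Step 1 — Resonance: ω₀ = 1/√(LC) = 1/√(0.005·1e-08) = 1.414e+05 rad/s.
Step 2 — f₀ = ω₀/(2π) = 2.251e+04 Hz.
Step 3 — Series Q: Q = ω₀L/R = 1.414e+05·0.005/74.5 = 9.491.
Step 4 — Bandwidth: Δω = ω₀/Q = 1.49e+04 rad/s; BW = Δω/(2π) = 2371 Hz.

(a) f₀ = 2.251e+04 Hz  (b) Q = 9.491  (c) BW = 2371 Hz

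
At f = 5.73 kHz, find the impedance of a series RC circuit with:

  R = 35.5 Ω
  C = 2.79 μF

Step 1 — Angular frequency: ω = 2π·f = 2π·5730 = 3.6e+04 rad/s.
Step 2 — Component impedances:
  R: Z = R = 35.5 Ω
  C: Z = 1/(jωC) = -j/(ω·C) = 0 - j9.955 Ω
Step 3 — Series combination: Z_total = R + C = 35.5 - j9.955 Ω = 36.87∠-15.7° Ω.

Z = 35.5 - j9.955 Ω = 36.87∠-15.7° Ω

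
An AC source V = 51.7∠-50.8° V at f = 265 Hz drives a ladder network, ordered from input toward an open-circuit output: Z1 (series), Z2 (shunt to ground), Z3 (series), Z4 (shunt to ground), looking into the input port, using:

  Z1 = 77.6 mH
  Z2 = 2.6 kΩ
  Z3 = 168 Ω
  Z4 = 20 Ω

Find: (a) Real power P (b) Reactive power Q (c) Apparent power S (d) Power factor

Step 1 — Angular frequency: ω = 2π·f = 2π·265 = 1665 rad/s.
Step 2 — Component impedances:
  Z1: Z = jωL = j·1665·0.0776 = 0 + j129.2 Ω
  Z2: Z = R = 2600 Ω
  Z3: Z = R = 168 Ω
  Z4: Z = R = 20 Ω
Step 3 — Ladder network (open output): work backward from the far end, alternating series and parallel combinations. Z_in = 175.3 + j129.2 Ω = 217.8∠36.4° Ω.
Step 4 — Source phasor: V = 51.7∠-50.8° V = 32.68 - j40.06 V.
Step 5 — Current: I = V / Z = 0.01164 - j0.2371 A = 0.2374∠-87.2° A.
Step 6 — Complex power: S = V·I* = 9.88 + j7.281 VA.
Step 7 — Real power: P = Re(S) = 9.88 W.
Step 8 — Reactive power: Q = Im(S) = 7.281 VAR.
Step 9 — Apparent power: |S| = 12.27 VA.
Step 10 — Power factor: PF = P/|S| = 0.805 (lagging).

(a) P = 9.88 W  (b) Q = 7.281 VAR  (c) S = 12.27 VA  (d) PF = 0.805 (lagging)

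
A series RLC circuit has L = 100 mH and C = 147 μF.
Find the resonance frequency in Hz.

Step 1 — Resonance condition Im(Z)=0 gives ω₀ = 1/√(LC).
Step 2 — ω₀ = 1/√(0.1·0.000147) = 260.8 rad/s.
Step 3 — f₀ = ω₀/(2π) = 41.51 Hz.

f₀ = 41.51 Hz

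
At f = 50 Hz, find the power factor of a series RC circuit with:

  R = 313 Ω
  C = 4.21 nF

Step 1 — Angular frequency: ω = 2π·f = 2π·50 = 314.2 rad/s.
Step 2 — Component impedances:
  R: Z = R = 313 Ω
  C: Z = 1/(jωC) = -j/(ω·C) = 0 - j7.561e+05 Ω
Step 3 — Series combination: Z_total = R + C = 313 - j7.561e+05 Ω = 7.561e+05∠-90.0° Ω.
Step 4 — Power factor: PF = cos(φ) = Re(Z)/|Z| = 313/7.561e+05 = 0.000414.
Step 5 — Type: Im(Z) = -7.561e+05 ⇒ leading (phase φ = -90.0°).

PF = 0.000414 (leading, φ = -90.0°)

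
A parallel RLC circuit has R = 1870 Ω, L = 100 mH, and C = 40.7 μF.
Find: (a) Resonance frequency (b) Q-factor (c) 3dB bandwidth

Step 1 — Resonance: ω₀ = 1/√(LC) = 1/√(0.1·4.07e-05) = 495.7 rad/s.
Step 2 — f₀ = ω₀/(2π) = 78.89 Hz.
Step 3 — Parallel Q: Q = R/(ω₀L) = 1870/(495.7·0.1) = 37.73.
Step 4 — Bandwidth: Δω = ω₀/Q = 13.14 rad/s; BW = Δω/(2π) = 2.091 Hz.

(a) f₀ = 78.89 Hz  (b) Q = 37.73  (c) BW = 2.091 Hz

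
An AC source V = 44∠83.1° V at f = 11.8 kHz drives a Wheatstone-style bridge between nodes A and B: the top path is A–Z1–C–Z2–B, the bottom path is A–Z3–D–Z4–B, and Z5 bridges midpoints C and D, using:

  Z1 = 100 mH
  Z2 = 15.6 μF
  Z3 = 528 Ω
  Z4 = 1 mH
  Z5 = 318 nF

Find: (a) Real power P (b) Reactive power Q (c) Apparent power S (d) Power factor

Step 1 — Angular frequency: ω = 2π·f = 2π·1.18e+04 = 7.414e+04 rad/s.
Step 2 — Component impedances:
  Z1: Z = jωL = j·7.414e+04·0.1 = 0 + j7414 Ω
  Z2: Z = 1/(jωC) = -j/(ω·C) = 0 - j0.8646 Ω
  Z3: Z = R = 528 Ω
  Z4: Z = jωL = j·7.414e+04·0.001 = 0 + j74.14 Ω
  Z5: Z = 1/(jωC) = -j/(ω·C) = 0 - j42.41 Ω
Step 3 — Bridge requires nodal analysis (the Z5 bridge couples midpoints C and D, so the two paths cannot be reduced to a simple series/parallel combination). Setting node B to ground and injecting 1 A at node A, the 3-node admittance system at A, C, D solves to V_A = Z_AB = 540 - j66.4 Ω = 544.1∠-7.0° Ω.
Step 4 — Source phasor: V = 44∠83.1° V = 5.286 + j43.68 V.
Step 5 — Current: I = V / Z = -0.0001557 + j0.08087 A = 0.08087∠90.1° A.
Step 6 — Complex power: S = V·I* = 3.532 - j0.4343 VA.
Step 7 — Real power: P = Re(S) = 3.532 W.
Step 8 — Reactive power: Q = Im(S) = -0.4343 VAR.
Step 9 — Apparent power: |S| = 3.558 VA.
Step 10 — Power factor: PF = P/|S| = 0.9925 (leading).

(a) P = 3.532 W  (b) Q = -0.4343 VAR  (c) S = 3.558 VA  (d) PF = 0.9925 (leading)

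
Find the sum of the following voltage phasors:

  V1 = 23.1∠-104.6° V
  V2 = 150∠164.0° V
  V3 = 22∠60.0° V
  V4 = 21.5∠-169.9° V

Step 1 — Convert each phasor to rectangular form:
  V1 = 23.1·(cos(-104.6°) + j·sin(-104.6°)) = -5.823 - j22.35 V
  V2 = 150·(cos(164.0°) + j·sin(164.0°)) = -144.2 + j41.35 V
  V3 = 22·(cos(60.0°) + j·sin(60.0°)) = 11 + j19.05 V
  V4 = 21.5·(cos(-169.9°) + j·sin(-169.9°)) = -21.17 - j3.77 V
Step 2 — Sum components: V_total = -160.2 + j34.27 V.
Step 3 — Convert to polar: |V_total| = 163.8 V, ∠V_total = 167.9°.

V_total = 163.8∠167.9° V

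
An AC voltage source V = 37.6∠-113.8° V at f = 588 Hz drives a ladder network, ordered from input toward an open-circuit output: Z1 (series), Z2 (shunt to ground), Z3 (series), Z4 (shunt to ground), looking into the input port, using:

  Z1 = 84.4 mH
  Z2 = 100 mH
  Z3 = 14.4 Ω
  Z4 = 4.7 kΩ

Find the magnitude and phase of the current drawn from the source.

Step 1 — Angular frequency: ω = 2π·f = 2π·588 = 3695 rad/s.
Step 2 — Component impedances:
  Z1: Z = jωL = j·3695·0.0844 = 0 + j311.8 Ω
  Z2: Z = jωL = j·3695·0.1 = 0 + j369.5 Ω
  Z3: Z = R = 14.4 Ω
  Z4: Z = R = 4700 Ω
Step 3 — Ladder network (open output): work backward from the far end, alternating series and parallel combinations. Z_in = 28.78 + j679 Ω = 679.6∠87.6° Ω.
Step 4 — Source phasor: V = 37.6∠-113.8° V = -15.17 - j34.4 V.
Step 5 — Ohm's law: I = V / Z_total = (-15.17 - j34.4) / (28.78 + j679) = -0.05152 + j0.02016 A.
Step 6 — Convert to polar: |I| = 0.05532 A, ∠I = 158.6°.

I = 0.05532∠158.6° A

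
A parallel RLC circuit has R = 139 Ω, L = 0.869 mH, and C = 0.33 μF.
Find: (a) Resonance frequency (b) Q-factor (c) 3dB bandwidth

Step 1 — Resonance: ω₀ = 1/√(LC) = 1/√(0.000869·3.3e-07) = 5.905e+04 rad/s.
Step 2 — f₀ = ω₀/(2π) = 9398 Hz.
Step 3 — Parallel Q: Q = R/(ω₀L) = 139/(5.905e+04·0.000869) = 2.709.
Step 4 — Bandwidth: Δω = ω₀/Q = 2.18e+04 rad/s; BW = Δω/(2π) = 3470 Hz.

(a) f₀ = 9398 Hz  (b) Q = 2.709  (c) BW = 3470 Hz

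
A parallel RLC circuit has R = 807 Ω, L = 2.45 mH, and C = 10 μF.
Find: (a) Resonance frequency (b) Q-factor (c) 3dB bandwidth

Step 1 — Resonance: ω₀ = 1/√(LC) = 1/√(0.00245·1e-05) = 6389 rad/s.
Step 2 — f₀ = ω₀/(2π) = 1017 Hz.
Step 3 — Parallel Q: Q = R/(ω₀L) = 807/(6389·0.00245) = 51.56.
Step 4 — Bandwidth: Δω = ω₀/Q = 123.9 rad/s; BW = Δω/(2π) = 19.72 Hz.

(a) f₀ = 1017 Hz  (b) Q = 51.56  (c) BW = 19.72 Hz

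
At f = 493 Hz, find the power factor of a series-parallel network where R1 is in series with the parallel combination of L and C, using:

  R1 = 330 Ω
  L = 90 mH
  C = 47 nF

Step 1 — Angular frequency: ω = 2π·f = 2π·493 = 3098 rad/s.
Step 2 — Component impedances:
  R1: Z = R = 330 Ω
  L: Z = jωL = j·3098·0.09 = 0 + j278.8 Ω
  C: Z = 1/(jωC) = -j/(ω·C) = 0 - j6869 Ω
Step 3 — Parallel branch: L || C = 1/(1/L + 1/C) = 0 + j290.6 Ω.
Step 4 — Series with R1: Z_total = R1 + (L || C) = 330 + j290.6 Ω = 439.7∠41.4° Ω.
Step 5 — Power factor: PF = cos(φ) = Re(Z)/|Z| = 330/439.7 = 0.7505.
Step 6 — Type: Im(Z) = 290.6 ⇒ lagging (phase φ = 41.4°).

PF = 0.7505 (lagging, φ = 41.4°)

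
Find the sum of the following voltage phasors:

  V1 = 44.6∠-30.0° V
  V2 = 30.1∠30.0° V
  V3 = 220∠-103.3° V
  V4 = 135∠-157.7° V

Step 1 — Convert each phasor to rectangular form:
  V1 = 44.6·(cos(-30.0°) + j·sin(-30.0°)) = 38.62 - j22.3 V
  V2 = 30.1·(cos(30.0°) + j·sin(30.0°)) = 26.07 + j15.05 V
  V3 = 220·(cos(-103.3°) + j·sin(-103.3°)) = -50.61 - j214.1 V
  V4 = 135·(cos(-157.7°) + j·sin(-157.7°)) = -124.9 - j51.23 V
Step 2 — Sum components: V_total = -110.8 - j272.6 V.
Step 3 — Convert to polar: |V_total| = 294.2 V, ∠V_total = -112.1°.

V_total = 294.2∠-112.1° V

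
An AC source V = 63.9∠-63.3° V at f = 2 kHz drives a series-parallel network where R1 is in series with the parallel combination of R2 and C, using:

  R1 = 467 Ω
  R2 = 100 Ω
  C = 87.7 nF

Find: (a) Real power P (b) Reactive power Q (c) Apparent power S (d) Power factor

Step 1 — Angular frequency: ω = 2π·f = 2π·2000 = 1.257e+04 rad/s.
Step 2 — Component impedances:
  R1: Z = R = 467 Ω
  R2: Z = R = 100 Ω
  C: Z = 1/(jωC) = -j/(ω·C) = 0 - j907.4 Ω
Step 3 — Parallel branch: R2 || C = 1/(1/R2 + 1/C) = 98.8 - j10.89 Ω.
Step 4 — Series with R1: Z_total = R1 + (R2 || C) = 565.8 - j10.89 Ω = 565.9∠-1.1° Ω.
Step 5 — Source phasor: V = 63.9∠-63.3° V = 28.71 - j57.09 V.
Step 6 — Current: I = V / Z = 0.05267 - j0.09988 A = 0.1129∠-62.2° A.
Step 7 — Complex power: S = V·I* = 7.214 - j0.1388 VA.
Step 8 — Real power: P = Re(S) = 7.214 W.
Step 9 — Reactive power: Q = Im(S) = -0.1388 VAR.
Step 10 — Apparent power: |S| = 7.215 VA.
Step 11 — Power factor: PF = P/|S| = 0.9998 (leading).

(a) P = 7.214 W  (b) Q = -0.1388 VAR  (c) S = 7.215 VA  (d) PF = 0.9998 (leading)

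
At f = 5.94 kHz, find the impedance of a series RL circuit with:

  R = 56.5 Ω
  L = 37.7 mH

Step 1 — Angular frequency: ω = 2π·f = 2π·5940 = 3.732e+04 rad/s.
Step 2 — Component impedances:
  R: Z = R = 56.5 Ω
  L: Z = jωL = j·3.732e+04·0.0377 = 0 + j1407 Ω
Step 3 — Series combination: Z_total = R + L = 56.5 + j1407 Ω = 1408∠87.7° Ω.

Z = 56.5 + j1407 Ω = 1408∠87.7° Ω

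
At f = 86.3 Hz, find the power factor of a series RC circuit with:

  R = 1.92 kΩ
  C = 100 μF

Step 1 — Angular frequency: ω = 2π·f = 2π·86.3 = 542.2 rad/s.
Step 2 — Component impedances:
  R: Z = R = 1920 Ω
  C: Z = 1/(jωC) = -j/(ω·C) = 0 - j18.44 Ω
Step 3 — Series combination: Z_total = R + C = 1920 - j18.44 Ω = 1920∠-0.6° Ω.
Step 4 — Power factor: PF = cos(φ) = Re(Z)/|Z| = 1920/1920 = 1.
Step 5 — Type: Im(Z) = -18.44 ⇒ leading (phase φ = -0.6°).

PF = 1 (leading, φ = -0.6°)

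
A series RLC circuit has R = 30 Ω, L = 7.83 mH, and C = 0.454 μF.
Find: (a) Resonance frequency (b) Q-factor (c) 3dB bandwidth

Step 1 — Resonance: ω₀ = 1/√(LC) = 1/√(0.00783·4.54e-07) = 1.677e+04 rad/s.
Step 2 — f₀ = ω₀/(2π) = 2669 Hz.
Step 3 — Series Q: Q = ω₀L/R = 1.677e+04·0.00783/30 = 4.378.
Step 4 — Bandwidth: Δω = ω₀/Q = 3831 rad/s; BW = Δω/(2π) = 609.8 Hz.

(a) f₀ = 2669 Hz  (b) Q = 4.378  (c) BW = 609.8 Hz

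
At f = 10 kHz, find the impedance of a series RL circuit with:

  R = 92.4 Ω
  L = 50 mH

Step 1 — Angular frequency: ω = 2π·f = 2π·1e+04 = 6.283e+04 rad/s.
Step 2 — Component impedances:
  R: Z = R = 92.4 Ω
  L: Z = jωL = j·6.283e+04·0.05 = 0 + j3142 Ω
Step 3 — Series combination: Z_total = R + L = 92.4 + j3142 Ω = 3143∠88.3° Ω.

Z = 92.4 + j3142 Ω = 3143∠88.3° Ω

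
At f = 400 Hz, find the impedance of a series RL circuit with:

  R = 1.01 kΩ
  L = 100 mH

Step 1 — Angular frequency: ω = 2π·f = 2π·400 = 2513 rad/s.
Step 2 — Component impedances:
  R: Z = R = 1010 Ω
  L: Z = jωL = j·2513·0.1 = 0 + j251.3 Ω
Step 3 — Series combination: Z_total = R + L = 1010 + j251.3 Ω = 1041∠14.0° Ω.

Z = 1010 + j251.3 Ω = 1041∠14.0° Ω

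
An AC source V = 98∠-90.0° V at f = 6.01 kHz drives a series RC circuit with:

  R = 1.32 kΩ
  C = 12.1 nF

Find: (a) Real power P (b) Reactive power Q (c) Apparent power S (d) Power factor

Step 1 — Angular frequency: ω = 2π·f = 2π·6010 = 3.776e+04 rad/s.
Step 2 — Component impedances:
  R: Z = R = 1320 Ω
  C: Z = 1/(jωC) = -j/(ω·C) = 0 - j2189 Ω
Step 3 — Series combination: Z_total = R + C = 1320 - j2189 Ω = 2556∠-58.9° Ω.
Step 4 — Source phasor: V = 98∠-90.0° V = 0 - j98 V.
Step 5 — Current: I = V / Z = 0.03283 - j0.0198 A = 0.03834∠-31.1° A.
Step 6 — Complex power: S = V·I* = 1.941 - j3.218 VA.
Step 7 — Real power: P = Re(S) = 1.941 W.
Step 8 — Reactive power: Q = Im(S) = -3.218 VAR.
Step 9 — Apparent power: |S| = 3.758 VA.
Step 10 — Power factor: PF = P/|S| = 0.5165 (leading).

(a) P = 1.941 W  (b) Q = -3.218 VAR  (c) S = 3.758 VA  (d) PF = 0.5165 (leading)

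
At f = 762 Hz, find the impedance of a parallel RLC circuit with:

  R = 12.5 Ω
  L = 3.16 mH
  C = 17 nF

Step 1 — Angular frequency: ω = 2π·f = 2π·762 = 4788 rad/s.
Step 2 — Component impedances:
  R: Z = R = 12.5 Ω
  L: Z = jωL = j·4788·0.00316 = 0 + j15.13 Ω
  C: Z = 1/(jωC) = -j/(ω·C) = 0 - j1.229e+04 Ω
Step 3 — Parallel combination: 1/Z_total = 1/R + 1/L + 1/C; Z_total = 7.436 + j6.136 Ω = 9.641∠39.5° Ω.

Z = 7.436 + j6.136 Ω = 9.641∠39.5° Ω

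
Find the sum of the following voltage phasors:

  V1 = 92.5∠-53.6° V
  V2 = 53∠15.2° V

Step 1 — Convert each phasor to rectangular form:
  V1 = 92.5·(cos(-53.6°) + j·sin(-53.6°)) = 54.89 - j74.45 V
  V2 = 53·(cos(15.2°) + j·sin(15.2°)) = 51.15 + j13.9 V
Step 2 — Sum components: V_total = 106 - j60.56 V.
Step 3 — Convert to polar: |V_total| = 122.1 V, ∠V_total = -29.7°.

V_total = 122.1∠-29.7° V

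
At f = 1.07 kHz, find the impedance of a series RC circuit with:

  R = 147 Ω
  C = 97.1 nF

Step 1 — Angular frequency: ω = 2π·f = 2π·1070 = 6723 rad/s.
Step 2 — Component impedances:
  R: Z = R = 147 Ω
  C: Z = 1/(jωC) = -j/(ω·C) = 0 - j1532 Ω
Step 3 — Series combination: Z_total = R + C = 147 - j1532 Ω = 1539∠-84.5° Ω.

Z = 147 - j1532 Ω = 1539∠-84.5° Ω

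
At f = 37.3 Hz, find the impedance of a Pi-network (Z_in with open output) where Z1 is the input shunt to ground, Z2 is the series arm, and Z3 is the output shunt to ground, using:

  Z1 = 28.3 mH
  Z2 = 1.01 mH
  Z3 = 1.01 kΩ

Step 1 — Angular frequency: ω = 2π·f = 2π·37.3 = 234.4 rad/s.
Step 2 — Component impedances:
  Z1: Z = jωL = j·234.4·0.0283 = 0 + j6.632 Ω
  Z2: Z = jωL = j·234.4·0.00101 = 0 + j0.2367 Ω
  Z3: Z = R = 1010 Ω
Step 3 — With open output, the series arm Z2 and the output shunt Z3 appear in series to ground: Z2 + Z3 = 1010 + j0.2367 Ω.
Step 4 — Parallel with input shunt Z1: Z_in = Z1 || (Z2 + Z3) = 0.04355 + j6.632 Ω = 6.632∠89.6° Ω.

Z = 0.04355 + j6.632 Ω = 6.632∠89.6° Ω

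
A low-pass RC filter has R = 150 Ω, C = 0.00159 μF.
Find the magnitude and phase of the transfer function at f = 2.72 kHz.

Step 1 — Angular frequency: ω = 2π·2720 = 1.709e+04 rad/s.
Step 2 — Transfer function: H(jω) = 1/(1 + jωRC).
Step 3 — Denominator: 1 + jωRC = 1 + j·1.709e+04·150·1.59e-09 = 1 + j0.004076.
Step 4 — H = 1 - j0.004076.
Step 5 — Magnitude: |H| = 1 (-0.0 dB); phase: φ = -0.2°.

|H| = 1 (-0.0 dB), φ = -0.2°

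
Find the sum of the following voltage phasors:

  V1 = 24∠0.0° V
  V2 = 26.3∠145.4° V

Step 1 — Convert each phasor to rectangular form:
  V1 = 24·(cos(0.0°) + j·sin(0.0°)) = 24 V
  V2 = 26.3·(cos(145.4°) + j·sin(145.4°)) = -21.65 + j14.93 V
Step 2 — Sum components: V_total = 2.352 + j14.93 V.
Step 3 — Convert to polar: |V_total| = 15.12 V, ∠V_total = 81.1°.

V_total = 15.12∠81.1° V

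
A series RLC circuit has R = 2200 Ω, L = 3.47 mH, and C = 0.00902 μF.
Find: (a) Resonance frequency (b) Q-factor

Step 1 — Resonance condition Im(Z)=0 gives ω₀ = 1/√(LC).
Step 2 — ω₀ = 1/√(0.00347·9.02e-09) = 1.787e+05 rad/s.
Step 3 — f₀ = ω₀/(2π) = 2.845e+04 Hz.
Step 4 — Series Q: Q = ω₀L/R = 1.787e+05·0.00347/2200 = 0.2819.

(a) f₀ = 2.845e+04 Hz  (b) Q = 0.2819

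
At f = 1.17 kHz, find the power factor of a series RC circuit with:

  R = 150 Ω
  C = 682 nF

Step 1 — Angular frequency: ω = 2π·f = 2π·1170 = 7351 rad/s.
Step 2 — Component impedances:
  R: Z = R = 150 Ω
  C: Z = 1/(jωC) = -j/(ω·C) = 0 - j199.5 Ω
Step 3 — Series combination: Z_total = R + C = 150 - j199.5 Ω = 249.6∠-53.1° Ω.
Step 4 — Power factor: PF = cos(φ) = Re(Z)/|Z| = 150/249.6 = 0.601.
Step 5 — Type: Im(Z) = -199.5 ⇒ leading (phase φ = -53.1°).

PF = 0.601 (leading, φ = -53.1°)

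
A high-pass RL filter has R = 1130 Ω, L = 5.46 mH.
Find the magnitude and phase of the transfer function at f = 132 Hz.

Step 1 — Angular frequency: ω = 2π·132 = 829.4 rad/s.
Step 2 — Transfer function: H(jω) = jωL/(R + jωL).
Step 3 — Numerator jωL = j·4.528; denominator R + jωL = 1130 + j4.528.
Step 4 — H = 1.606e-05 + j0.004007.
Step 5 — Magnitude: |H| = 0.004007 (-47.9 dB); phase: φ = 89.8°.

|H| = 0.004007 (-47.9 dB), φ = 89.8°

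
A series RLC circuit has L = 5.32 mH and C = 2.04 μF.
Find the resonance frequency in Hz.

Step 1 — Resonance condition Im(Z)=0 gives ω₀ = 1/√(LC).
Step 2 — ω₀ = 1/√(0.00532·2.04e-06) = 9599 rad/s.
Step 3 — f₀ = ω₀/(2π) = 1528 Hz.

f₀ = 1528 Hz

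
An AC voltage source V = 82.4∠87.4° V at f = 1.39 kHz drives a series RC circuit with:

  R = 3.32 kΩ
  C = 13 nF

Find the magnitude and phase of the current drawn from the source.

Step 1 — Angular frequency: ω = 2π·f = 2π·1390 = 8734 rad/s.
Step 2 — Component impedances:
  R: Z = R = 3320 Ω
  C: Z = 1/(jωC) = -j/(ω·C) = 0 - j8808 Ω
Step 3 — Series combination: Z_total = R + C = 3320 - j8808 Ω = 9413∠-69.3° Ω.
Step 4 — Source phasor: V = 82.4∠87.4° V = 3.738 + j82.32 V.
Step 5 — Ohm's law: I = V / Z_total = (3.738 + j82.32) / (3320 - j8808) = -0.008043 + j0.003456 A.
Step 6 — Convert to polar: |I| = 0.008754 A, ∠I = 156.7°.

I = 0.008754∠156.7° A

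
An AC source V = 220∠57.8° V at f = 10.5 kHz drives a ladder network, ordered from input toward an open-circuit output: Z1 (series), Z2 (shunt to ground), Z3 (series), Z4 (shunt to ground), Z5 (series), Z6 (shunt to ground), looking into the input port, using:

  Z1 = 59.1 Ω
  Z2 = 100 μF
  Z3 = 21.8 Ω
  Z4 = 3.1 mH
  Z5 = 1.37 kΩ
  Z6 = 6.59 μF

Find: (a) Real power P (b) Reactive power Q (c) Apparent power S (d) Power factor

Step 1 — Angular frequency: ω = 2π·f = 2π·1.05e+04 = 6.597e+04 rad/s.
Step 2 — Component impedances:
  Z1: Z = R = 59.1 Ω
  Z2: Z = 1/(jωC) = -j/(ω·C) = 0 - j0.1516 Ω
  Z3: Z = R = 21.8 Ω
  Z4: Z = jωL = j·6.597e+04·0.0031 = 0 + j204.5 Ω
  Z5: Z = R = 1370 Ω
  Z6: Z = 1/(jωC) = -j/(ω·C) = 0 - j2.3 Ω
Step 3 — Ladder network (open output): work backward from the far end, alternating series and parallel combinations. Z_in = 59.1 - j0.1517 Ω = 59.1∠-0.1° Ω.
Step 4 — Source phasor: V = 220∠57.8° V = 117.2 + j186.2 V.
Step 5 — Current: I = V / Z = 1.976 + j3.155 A = 3.722∠57.9° A.
Step 6 — Complex power: S = V·I* = 818.9 - j2.102 VA.
Step 7 — Real power: P = Re(S) = 818.9 W.
Step 8 — Reactive power: Q = Im(S) = -2.102 VAR.
Step 9 — Apparent power: |S| = 818.9 VA.
Step 10 — Power factor: PF = P/|S| = 1 (leading).

(a) P = 818.9 W  (b) Q = -2.102 VAR  (c) S = 818.9 VA  (d) PF = 1 (leading)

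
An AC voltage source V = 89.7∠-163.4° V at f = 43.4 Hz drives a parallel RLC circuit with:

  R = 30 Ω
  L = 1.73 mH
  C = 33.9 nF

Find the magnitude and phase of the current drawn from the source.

Step 1 — Angular frequency: ω = 2π·f = 2π·43.4 = 272.7 rad/s.
Step 2 — Component impedances:
  R: Z = R = 30 Ω
  L: Z = jωL = j·272.7·0.00173 = 0 + j0.4718 Ω
  C: Z = 1/(jωC) = -j/(ω·C) = 0 - j1.082e+05 Ω
Step 3 — Parallel combination: 1/Z_total = 1/R + 1/L + 1/C; Z_total = 0.007417 + j0.4716 Ω = 0.4717∠89.1° Ω.
Step 4 — Source phasor: V = 89.7∠-163.4° V = -85.96 - j25.63 V.
Step 5 — Ohm's law: I = V / Z_total = (-85.96 - j25.63) / (0.007417 + j0.4716) = -57.19 + j181.4 A.
Step 6 — Convert to polar: |I| = 190.2 A, ∠I = 107.5°.

I = 190.2∠107.5° A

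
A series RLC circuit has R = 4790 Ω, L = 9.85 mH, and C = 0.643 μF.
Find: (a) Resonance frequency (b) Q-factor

Step 1 — Resonance condition Im(Z)=0 gives ω₀ = 1/√(LC).
Step 2 — ω₀ = 1/√(0.00985·6.43e-07) = 1.257e+04 rad/s.
Step 3 — f₀ = ω₀/(2π) = 2000 Hz.
Step 4 — Series Q: Q = ω₀L/R = 1.257e+04·0.00985/4790 = 0.02584.

(a) f₀ = 2000 Hz  (b) Q = 0.02584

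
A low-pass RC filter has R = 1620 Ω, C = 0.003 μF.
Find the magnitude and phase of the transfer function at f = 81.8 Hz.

Step 1 — Angular frequency: ω = 2π·81.8 = 514 rad/s.
Step 2 — Transfer function: H(jω) = 1/(1 + jωRC).
Step 3 — Denominator: 1 + jωRC = 1 + j·514·1620·3e-09 = 1 + j0.002498.
Step 4 — H = 1 - j0.002498.
Step 5 — Magnitude: |H| = 1 (-0.0 dB); phase: φ = -0.1°.

|H| = 1 (-0.0 dB), φ = -0.1°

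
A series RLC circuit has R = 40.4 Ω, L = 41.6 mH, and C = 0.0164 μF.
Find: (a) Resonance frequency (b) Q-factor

Step 1 — Resonance condition Im(Z)=0 gives ω₀ = 1/√(LC).
Step 2 — ω₀ = 1/√(0.0416·1.64e-08) = 3.829e+04 rad/s.
Step 3 — f₀ = ω₀/(2π) = 6093 Hz.
Step 4 — Series Q: Q = ω₀L/R = 3.829e+04·0.0416/40.4 = 39.42.

(a) f₀ = 6093 Hz  (b) Q = 39.42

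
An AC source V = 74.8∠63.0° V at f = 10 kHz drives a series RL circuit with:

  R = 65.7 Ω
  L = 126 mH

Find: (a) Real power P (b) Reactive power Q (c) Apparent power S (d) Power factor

Step 1 — Angular frequency: ω = 2π·f = 2π·1e+04 = 6.283e+04 rad/s.
Step 2 — Component impedances:
  R: Z = R = 65.7 Ω
  L: Z = jωL = j·6.283e+04·0.126 = 0 + j7917 Ω
Step 3 — Series combination: Z_total = R + L = 65.7 + j7917 Ω = 7917∠89.5° Ω.
Step 4 — Source phasor: V = 74.8∠63.0° V = 33.96 + j66.65 V.
Step 5 — Current: I = V / Z = 0.008453 - j0.004219 A = 0.009448∠-26.5° A.
Step 6 — Complex power: S = V·I* = 0.005865 + j0.7067 VA.
Step 7 — Real power: P = Re(S) = 0.005865 W.
Step 8 — Reactive power: Q = Im(S) = 0.7067 VAR.
Step 9 — Apparent power: |S| = 0.7067 VA.
Step 10 — Power factor: PF = P/|S| = 0.008299 (lagging).

(a) P = 0.005865 W  (b) Q = 0.7067 VAR  (c) S = 0.7067 VA  (d) PF = 0.008299 (lagging)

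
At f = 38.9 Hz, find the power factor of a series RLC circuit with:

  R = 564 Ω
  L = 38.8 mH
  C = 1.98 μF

Step 1 — Angular frequency: ω = 2π·f = 2π·38.9 = 244.4 rad/s.
Step 2 — Component impedances:
  R: Z = R = 564 Ω
  L: Z = jωL = j·244.4·0.0388 = 0 + j9.483 Ω
  C: Z = 1/(jωC) = -j/(ω·C) = 0 - j2066 Ω
Step 3 — Series combination: Z_total = R + L + C = 564 - j2057 Ω = 2133∠-74.7° Ω.
Step 4 — Power factor: PF = cos(φ) = Re(Z)/|Z| = 564/2133 = 0.2644.
Step 5 — Type: Im(Z) = -2057 ⇒ leading (phase φ = -74.7°).

PF = 0.2644 (leading, φ = -74.7°)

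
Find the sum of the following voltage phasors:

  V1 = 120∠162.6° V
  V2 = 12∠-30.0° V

Step 1 — Convert each phasor to rectangular form:
  V1 = 120·(cos(162.6°) + j·sin(162.6°)) = -114.5 + j35.88 V
  V2 = 12·(cos(-30.0°) + j·sin(-30.0°)) = 10.39 - j6 V
Step 2 — Sum components: V_total = -104.1 + j29.88 V.
Step 3 — Convert to polar: |V_total| = 108.3 V, ∠V_total = 164.0°.

V_total = 108.3∠164.0° V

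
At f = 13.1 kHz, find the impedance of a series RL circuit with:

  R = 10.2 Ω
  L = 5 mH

Step 1 — Angular frequency: ω = 2π·f = 2π·1.31e+04 = 8.231e+04 rad/s.
Step 2 — Component impedances:
  R: Z = R = 10.2 Ω
  L: Z = jωL = j·8.231e+04·0.005 = 0 + j411.5 Ω
Step 3 — Series combination: Z_total = R + L = 10.2 + j411.5 Ω = 411.7∠88.6° Ω.

Z = 10.2 + j411.5 Ω = 411.7∠88.6° Ω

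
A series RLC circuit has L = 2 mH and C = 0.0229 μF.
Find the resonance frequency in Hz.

Step 1 — Resonance condition Im(Z)=0 gives ω₀ = 1/√(LC).
Step 2 — ω₀ = 1/√(0.002·2.29e-08) = 1.478e+05 rad/s.
Step 3 — f₀ = ω₀/(2π) = 2.352e+04 Hz.

f₀ = 2.352e+04 Hz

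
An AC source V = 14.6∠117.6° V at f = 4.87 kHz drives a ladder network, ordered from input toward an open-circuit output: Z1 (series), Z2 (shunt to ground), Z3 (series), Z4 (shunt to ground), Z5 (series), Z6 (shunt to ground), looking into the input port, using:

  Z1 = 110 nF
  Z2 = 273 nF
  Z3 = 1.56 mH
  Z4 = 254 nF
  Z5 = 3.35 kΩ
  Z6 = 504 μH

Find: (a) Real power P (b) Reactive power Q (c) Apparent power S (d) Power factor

Step 1 — Angular frequency: ω = 2π·f = 2π·4870 = 3.06e+04 rad/s.
Step 2 — Component impedances:
  Z1: Z = 1/(jωC) = -j/(ω·C) = 0 - j297.1 Ω
  Z2: Z = 1/(jωC) = -j/(ω·C) = 0 - j119.7 Ω
  Z3: Z = jωL = j·3.06e+04·0.00156 = 0 + j47.73 Ω
  Z4: Z = 1/(jωC) = -j/(ω·C) = 0 - j128.7 Ω
  Z5: Z = R = 3350 Ω
  Z6: Z = jωL = j·3.06e+04·0.000504 = 0 + j15.42 Ω
Step 3 — Ladder network (open output): work backward from the far end, alternating series and parallel combinations. Z_in = 1.759 - j345.4 Ω = 345.4∠-89.7° Ω.
Step 4 — Source phasor: V = 14.6∠117.6° V = -6.764 + j12.94 V.
Step 5 — Current: I = V / Z = -0.03756 - j0.01939 A = 0.04227∠-152.7° A.
Step 6 — Complex power: S = V·I* = 0.003143 - j0.6172 VA.
Step 7 — Real power: P = Re(S) = 0.003143 W.
Step 8 — Reactive power: Q = Im(S) = -0.6172 VAR.
Step 9 — Apparent power: |S| = 0.6172 VA.
Step 10 — Power factor: PF = P/|S| = 0.005093 (leading).

(a) P = 0.003143 W  (b) Q = -0.6172 VAR  (c) S = 0.6172 VA  (d) PF = 0.005093 (leading)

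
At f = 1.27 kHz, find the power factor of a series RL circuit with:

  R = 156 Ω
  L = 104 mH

Step 1 — Angular frequency: ω = 2π·f = 2π·1270 = 7980 rad/s.
Step 2 — Component impedances:
  R: Z = R = 156 Ω
  L: Z = jωL = j·7980·0.104 = 0 + j829.9 Ω
Step 3 — Series combination: Z_total = R + L = 156 + j829.9 Ω = 844.4∠79.4° Ω.
Step 4 — Power factor: PF = cos(φ) = Re(Z)/|Z| = 156/844.4 = 0.1847.
Step 5 — Type: Im(Z) = 829.9 ⇒ lagging (phase φ = 79.4°).

PF = 0.1847 (lagging, φ = 79.4°)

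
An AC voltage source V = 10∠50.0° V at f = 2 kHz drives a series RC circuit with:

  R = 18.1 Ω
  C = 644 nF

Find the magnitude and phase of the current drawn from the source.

Step 1 — Angular frequency: ω = 2π·f = 2π·2000 = 1.257e+04 rad/s.
Step 2 — Component impedances:
  R: Z = R = 18.1 Ω
  C: Z = 1/(jωC) = -j/(ω·C) = 0 - j123.6 Ω
Step 3 — Series combination: Z_total = R + C = 18.1 - j123.6 Ω = 124.9∠-81.7° Ω.
Step 4 — Source phasor: V = 10∠50.0° V = 6.428 + j7.66 V.
Step 5 — Ohm's law: I = V / Z_total = (6.428 + j7.66) / (18.1 - j123.6) = -0.05323 + j0.05982 A.
Step 6 — Convert to polar: |I| = 0.08007 A, ∠I = 131.7°.

I = 0.08007∠131.7° A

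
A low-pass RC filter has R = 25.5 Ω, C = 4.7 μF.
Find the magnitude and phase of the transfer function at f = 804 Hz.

Step 1 — Angular frequency: ω = 2π·804 = 5052 rad/s.
Step 2 — Transfer function: H(jω) = 1/(1 + jωRC).
Step 3 — Denominator: 1 + jωRC = 1 + j·5052·25.5·4.7e-06 = 1 + j0.6054.
Step 4 — H = 0.7318 - j0.443.
Step 5 — Magnitude: |H| = 0.8554 (-1.4 dB); phase: φ = -31.2°.

|H| = 0.8554 (-1.4 dB), φ = -31.2°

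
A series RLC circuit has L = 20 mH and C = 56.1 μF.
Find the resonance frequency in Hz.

Step 1 — Resonance condition Im(Z)=0 gives ω₀ = 1/√(LC).
Step 2 — ω₀ = 1/√(0.02·5.61e-05) = 944.1 rad/s.
Step 3 — f₀ = ω₀/(2π) = 150.3 Hz.

f₀ = 150.3 Hz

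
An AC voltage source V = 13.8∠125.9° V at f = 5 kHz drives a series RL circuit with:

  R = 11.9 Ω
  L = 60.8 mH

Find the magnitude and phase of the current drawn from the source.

Step 1 — Angular frequency: ω = 2π·f = 2π·5000 = 3.142e+04 rad/s.
Step 2 — Component impedances:
  R: Z = R = 11.9 Ω
  L: Z = jωL = j·3.142e+04·0.0608 = 0 + j1910 Ω
Step 3 — Series combination: Z_total = R + L = 11.9 + j1910 Ω = 1910∠89.6° Ω.
Step 4 — Source phasor: V = 13.8∠125.9° V = -8.092 + j11.18 V.
Step 5 — Ohm's law: I = V / Z_total = (-8.092 + j11.18) / (11.9 + j1910) = 0.005826 + j0.004273 A.
Step 6 — Convert to polar: |I| = 0.007225 A, ∠I = 36.3°.

I = 0.007225∠36.3° A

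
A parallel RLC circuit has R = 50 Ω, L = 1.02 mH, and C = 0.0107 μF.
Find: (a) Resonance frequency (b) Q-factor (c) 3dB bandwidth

Step 1 — Resonance: ω₀ = 1/√(LC) = 1/√(0.00102·1.07e-08) = 3.027e+05 rad/s.
Step 2 — f₀ = ω₀/(2π) = 4.818e+04 Hz.
Step 3 — Parallel Q: Q = R/(ω₀L) = 50/(3.027e+05·0.00102) = 0.1619.
Step 4 — Bandwidth: Δω = ω₀/Q = 1.869e+06 rad/s; BW = Δω/(2π) = 2.975e+05 Hz.

(a) f₀ = 4.818e+04 Hz  (b) Q = 0.1619  (c) BW = 2.975e+05 Hz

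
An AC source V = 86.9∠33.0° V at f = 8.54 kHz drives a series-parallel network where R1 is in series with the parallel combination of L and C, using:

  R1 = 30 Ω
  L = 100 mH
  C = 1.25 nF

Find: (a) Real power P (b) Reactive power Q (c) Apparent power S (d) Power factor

Step 1 — Angular frequency: ω = 2π·f = 2π·8540 = 5.366e+04 rad/s.
Step 2 — Component impedances:
  R1: Z = R = 30 Ω
  L: Z = jωL = j·5.366e+04·0.1 = 0 + j5366 Ω
  C: Z = 1/(jωC) = -j/(ω·C) = 0 - j1.491e+04 Ω
Step 3 — Parallel branch: L || C = 1/(1/L + 1/C) = 0 + j8383 Ω.
Step 4 — Series with R1: Z_total = R1 + (L || C) = 30 + j8383 Ω = 8383∠89.8° Ω.
Step 5 — Source phasor: V = 86.9∠33.0° V = 72.88 + j47.33 V.
Step 6 — Current: I = V / Z = 0.005677 - j0.008674 A = 0.01037∠-56.8° A.
Step 7 — Complex power: S = V·I* = 0.003224 + j0.9008 VA.
Step 8 — Real power: P = Re(S) = 0.003224 W.
Step 9 — Reactive power: Q = Im(S) = 0.9008 VAR.
Step 10 — Apparent power: |S| = 0.9008 VA.
Step 11 — Power factor: PF = P/|S| = 0.003579 (lagging).

(a) P = 0.003224 W  (b) Q = 0.9008 VAR  (c) S = 0.9008 VA  (d) PF = 0.003579 (lagging)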